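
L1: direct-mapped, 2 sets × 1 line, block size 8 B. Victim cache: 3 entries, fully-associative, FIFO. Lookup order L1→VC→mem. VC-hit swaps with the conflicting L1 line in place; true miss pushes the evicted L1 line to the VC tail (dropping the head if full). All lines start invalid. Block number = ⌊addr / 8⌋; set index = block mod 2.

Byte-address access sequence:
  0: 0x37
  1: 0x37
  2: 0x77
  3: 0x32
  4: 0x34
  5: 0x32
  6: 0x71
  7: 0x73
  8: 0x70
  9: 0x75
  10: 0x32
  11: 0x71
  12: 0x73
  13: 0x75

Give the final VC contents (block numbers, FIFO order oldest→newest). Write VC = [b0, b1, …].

VC = [6]

  [0] addr=0x37 blk=6 s=0: MISS | VC []
  [1] addr=0x37 blk=6 s=0: L1-HIT | VC []
  [2] addr=0x77 blk=14 s=0: MISS | VC [6]
  [3] addr=0x32 blk=6 s=0: VC-HIT | VC [14]
  [4] addr=0x34 blk=6 s=0: L1-HIT | VC [14]
  [5] addr=0x32 blk=6 s=0: L1-HIT | VC [14]
  [6] addr=0x71 blk=14 s=0: VC-HIT | VC [6]
  [7] addr=0x73 blk=14 s=0: L1-HIT | VC [6]
  [8] addr=0x70 blk=14 s=0: L1-HIT | VC [6]
  [9] addr=0x75 blk=14 s=0: L1-HIT | VC [6]
  [10] addr=0x32 blk=6 s=0: VC-HIT | VC [14]
  [11] addr=0x71 blk=14 s=0: VC-HIT | VC [6]
  [12] addr=0x73 blk=14 s=0: L1-HIT | VC [6]
  [13] addr=0x75 blk=14 s=0: L1-HIT | VC [6]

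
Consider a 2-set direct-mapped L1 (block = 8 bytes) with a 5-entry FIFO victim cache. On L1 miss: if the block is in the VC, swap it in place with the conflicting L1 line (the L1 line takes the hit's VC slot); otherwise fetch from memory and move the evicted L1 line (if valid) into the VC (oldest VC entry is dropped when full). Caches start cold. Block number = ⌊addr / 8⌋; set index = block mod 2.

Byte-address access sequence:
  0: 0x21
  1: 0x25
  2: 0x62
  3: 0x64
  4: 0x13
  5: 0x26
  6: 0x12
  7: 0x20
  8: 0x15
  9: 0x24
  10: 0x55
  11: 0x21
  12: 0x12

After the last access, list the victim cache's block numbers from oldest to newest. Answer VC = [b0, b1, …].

#0 0x21→b4/s0 MISS; vc=[]
#1 0x25→b4/s0 L1-HIT; vc=[]
#2 0x62→b12/s0 MISS; vc=[4]
#3 0x64→b12/s0 L1-HIT; vc=[4]
#4 0x13→b2/s0 MISS; vc=[4,12]
#5 0x26→b4/s0 VC-HIT; vc=[2,12]
#6 0x12→b2/s0 VC-HIT; vc=[4,12]
#7 0x20→b4/s0 VC-HIT; vc=[2,12]
#8 0x15→b2/s0 VC-HIT; vc=[4,12]
#9 0x24→b4/s0 VC-HIT; vc=[2,12]
#10 0x55→b10/s0 MISS; vc=[2,12,4]
#11 0x21→b4/s0 VC-HIT; vc=[2,12,10]
#12 0x12→b2/s0 VC-HIT; vc=[4,12,10]

VC = [4, 12, 10]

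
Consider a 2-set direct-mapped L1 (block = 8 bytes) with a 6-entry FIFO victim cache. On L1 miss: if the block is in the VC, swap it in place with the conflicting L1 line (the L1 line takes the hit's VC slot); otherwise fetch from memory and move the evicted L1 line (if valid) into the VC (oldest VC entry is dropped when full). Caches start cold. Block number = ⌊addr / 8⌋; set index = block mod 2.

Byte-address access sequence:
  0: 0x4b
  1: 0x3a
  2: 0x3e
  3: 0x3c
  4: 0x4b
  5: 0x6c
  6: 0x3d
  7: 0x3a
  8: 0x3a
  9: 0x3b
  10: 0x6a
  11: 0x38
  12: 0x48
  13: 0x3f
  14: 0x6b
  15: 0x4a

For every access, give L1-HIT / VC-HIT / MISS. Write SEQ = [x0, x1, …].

SEQ = [MISS, MISS, L1-HIT, L1-HIT, VC-HIT, MISS, VC-HIT, L1-HIT, L1-HIT, L1-HIT, VC-HIT, VC-HIT, VC-HIT, VC-HIT, VC-HIT, VC-HIT]

  [0] addr=0x4b blk=9 s=1: MISS | VC []
  [1] addr=0x3a blk=7 s=1: MISS | VC [9]
  [2] addr=0x3e blk=7 s=1: L1-HIT | VC [9]
  [3] addr=0x3c blk=7 s=1: L1-HIT | VC [9]
  [4] addr=0x4b blk=9 s=1: VC-HIT | VC [7]
  [5] addr=0x6c blk=13 s=1: MISS | VC [7, 9]
  [6] addr=0x3d blk=7 s=1: VC-HIT | VC [13, 9]
  [7] addr=0x3a blk=7 s=1: L1-HIT | VC [13, 9]
  [8] addr=0x3a blk=7 s=1: L1-HIT | VC [13, 9]
  [9] addr=0x3b blk=7 s=1: L1-HIT | VC [13, 9]
  [10] addr=0x6a blk=13 s=1: VC-HIT | VC [7, 9]
  [11] addr=0x38 blk=7 s=1: VC-HIT | VC [13, 9]
  [12] addr=0x48 blk=9 s=1: VC-HIT | VC [13, 7]
  [13] addr=0x3f blk=7 s=1: VC-HIT | VC [13, 9]
  [14] addr=0x6b blk=13 s=1: VC-HIT | VC [7, 9]
  [15] addr=0x4a blk=9 s=1: VC-HIT | VC [7, 13]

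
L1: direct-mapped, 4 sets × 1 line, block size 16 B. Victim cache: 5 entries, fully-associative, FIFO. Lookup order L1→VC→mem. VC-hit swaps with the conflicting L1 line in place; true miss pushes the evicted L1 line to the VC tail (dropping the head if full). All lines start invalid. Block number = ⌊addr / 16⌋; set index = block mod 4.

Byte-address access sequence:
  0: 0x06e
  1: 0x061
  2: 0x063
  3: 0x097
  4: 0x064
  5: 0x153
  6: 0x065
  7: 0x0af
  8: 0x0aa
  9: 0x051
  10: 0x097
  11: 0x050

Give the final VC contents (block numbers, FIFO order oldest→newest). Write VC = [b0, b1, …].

VC = [9, 6, 21]

0: 0x6e (blk 6, set 2) → MISS  vc=[]
1: 0x61 (blk 6, set 2) → L1-HIT  vc=[]
2: 0x63 (blk 6, set 2) → L1-HIT  vc=[]
3: 0x97 (blk 9, set 1) → MISS  vc=[]
4: 0x64 (blk 6, set 2) → L1-HIT  vc=[]
5: 0x153 (blk 21, set 1) → MISS  vc=[9]
6: 0x65 (blk 6, set 2) → L1-HIT  vc=[9]
7: 0xaf (blk 10, set 2) → MISS  vc=[9, 6]
8: 0xaa (blk 10, set 2) → L1-HIT  vc=[9, 6]
9: 0x51 (blk 5, set 1) → MISS  vc=[9, 6, 21]
10: 0x97 (blk 9, set 1) → VC-HIT  vc=[5, 6, 21]
11: 0x50 (blk 5, set 1) → VC-HIT  vc=[9, 6, 21]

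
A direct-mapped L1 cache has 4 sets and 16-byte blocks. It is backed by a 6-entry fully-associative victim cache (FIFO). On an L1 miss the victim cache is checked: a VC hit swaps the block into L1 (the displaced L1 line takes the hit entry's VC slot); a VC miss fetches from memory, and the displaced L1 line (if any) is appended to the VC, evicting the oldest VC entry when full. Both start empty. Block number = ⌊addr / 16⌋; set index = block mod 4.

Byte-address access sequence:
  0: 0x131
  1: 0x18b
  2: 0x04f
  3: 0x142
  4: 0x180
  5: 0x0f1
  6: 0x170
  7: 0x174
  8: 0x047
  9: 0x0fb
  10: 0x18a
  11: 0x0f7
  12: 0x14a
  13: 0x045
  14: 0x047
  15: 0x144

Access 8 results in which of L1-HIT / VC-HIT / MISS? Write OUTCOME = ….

  [0] addr=0x131 blk=19 s=3: MISS | VC []
  [1] addr=0x18b blk=24 s=0: MISS | VC []
  [2] addr=0x4f blk=4 s=0: MISS | VC [24]
  [3] addr=0x142 blk=20 s=0: MISS | VC [24, 4]
  [4] addr=0x180 blk=24 s=0: VC-HIT | VC [20, 4]
  [5] addr=0xf1 blk=15 s=3: MISS | VC [20, 4, 19]
  [6] addr=0x170 blk=23 s=3: MISS | VC [20, 4, 19, 15]
  [7] addr=0x174 blk=23 s=3: L1-HIT | VC [20, 4, 19, 15]
  [8] addr=0x47 blk=4 s=0: VC-HIT | VC [20, 24, 19, 15]
  [9] addr=0xfb blk=15 s=3: VC-HIT | VC [20, 24, 19, 23]
  [10] addr=0x18a blk=24 s=0: VC-HIT | VC [20, 4, 19, 23]
  [11] addr=0xf7 blk=15 s=3: L1-HIT | VC [20, 4, 19, 23]
  [12] addr=0x14a blk=20 s=0: VC-HIT | VC [24, 4, 19, 23]
  [13] addr=0x45 blk=4 s=0: VC-HIT | VC [24, 20, 19, 23]
  [14] addr=0x47 blk=4 s=0: L1-HIT | VC [24, 20, 19, 23]
  [15] addr=0x144 blk=20 s=0: VC-HIT | VC [24, 4, 19, 23]

OUTCOME = VC-HIT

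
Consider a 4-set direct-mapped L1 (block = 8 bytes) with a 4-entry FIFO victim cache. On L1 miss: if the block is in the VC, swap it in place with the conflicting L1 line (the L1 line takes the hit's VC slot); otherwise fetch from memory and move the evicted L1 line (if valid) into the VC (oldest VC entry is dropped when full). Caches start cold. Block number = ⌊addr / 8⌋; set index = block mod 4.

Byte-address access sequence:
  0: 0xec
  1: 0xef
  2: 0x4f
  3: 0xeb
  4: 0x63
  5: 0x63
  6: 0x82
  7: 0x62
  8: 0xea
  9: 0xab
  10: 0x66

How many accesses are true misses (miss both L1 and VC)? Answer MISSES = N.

#0 0xec→b29/s1 MISS; vc=[]
#1 0xef→b29/s1 L1-HIT; vc=[]
#2 0x4f→b9/s1 MISS; vc=[29]
#3 0xeb→b29/s1 VC-HIT; vc=[9]
#4 0x63→b12/s0 MISS; vc=[9]
#5 0x63→b12/s0 L1-HIT; vc=[9]
#6 0x82→b16/s0 MISS; vc=[9,12]
#7 0x62→b12/s0 VC-HIT; vc=[9,16]
#8 0xea→b29/s1 L1-HIT; vc=[9,16]
#9 0xab→b21/s1 MISS; vc=[9,16,29]
#10 0x66→b12/s0 L1-HIT; vc=[9,16,29]

MISSES = 5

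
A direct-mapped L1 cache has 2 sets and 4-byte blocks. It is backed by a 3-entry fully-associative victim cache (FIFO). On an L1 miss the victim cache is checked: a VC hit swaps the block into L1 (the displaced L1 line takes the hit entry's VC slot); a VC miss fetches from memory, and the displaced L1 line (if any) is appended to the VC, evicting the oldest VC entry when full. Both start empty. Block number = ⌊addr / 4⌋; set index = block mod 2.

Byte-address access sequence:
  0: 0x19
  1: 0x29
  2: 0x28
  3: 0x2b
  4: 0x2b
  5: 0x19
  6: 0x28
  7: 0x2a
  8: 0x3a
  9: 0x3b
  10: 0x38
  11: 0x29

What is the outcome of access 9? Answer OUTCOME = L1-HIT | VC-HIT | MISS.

  [0] addr=0x19 blk=6 s=0: MISS | VC []
  [1] addr=0x29 blk=10 s=0: MISS | VC [6]
  [2] addr=0x28 blk=10 s=0: L1-HIT | VC [6]
  [3] addr=0x2b blk=10 s=0: L1-HIT | VC [6]
  [4] addr=0x2b blk=10 s=0: L1-HIT | VC [6]
  [5] addr=0x19 blk=6 s=0: VC-HIT | VC [10]
  [6] addr=0x28 blk=10 s=0: VC-HIT | VC [6]
  [7] addr=0x2a blk=10 s=0: L1-HIT | VC [6]
  [8] addr=0x3a blk=14 s=0: MISS | VC [6, 10]
  [9] addr=0x3b blk=14 s=0: L1-HIT | VC [6, 10]
  [10] addr=0x38 blk=14 s=0: L1-HIT | VC [6, 10]
  [11] addr=0x29 blk=10 s=0: VC-HIT | VC [6, 14]

OUTCOME = L1-HIT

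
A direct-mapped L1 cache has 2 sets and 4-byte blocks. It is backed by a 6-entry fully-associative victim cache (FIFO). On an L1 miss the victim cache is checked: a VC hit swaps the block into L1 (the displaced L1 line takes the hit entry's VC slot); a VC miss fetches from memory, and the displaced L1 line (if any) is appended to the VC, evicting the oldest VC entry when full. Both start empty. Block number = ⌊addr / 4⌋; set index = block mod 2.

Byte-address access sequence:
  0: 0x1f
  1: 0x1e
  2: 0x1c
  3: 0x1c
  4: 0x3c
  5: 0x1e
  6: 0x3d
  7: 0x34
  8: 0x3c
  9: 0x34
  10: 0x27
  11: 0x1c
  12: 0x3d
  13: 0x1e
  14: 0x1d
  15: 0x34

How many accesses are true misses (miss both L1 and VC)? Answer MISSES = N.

0: 0x1f (blk 7, set 1) → MISS  vc=[]
1: 0x1e (blk 7, set 1) → L1-HIT  vc=[]
2: 0x1c (blk 7, set 1) → L1-HIT  vc=[]
3: 0x1c (blk 7, set 1) → L1-HIT  vc=[]
4: 0x3c (blk 15, set 1) → MISS  vc=[7]
5: 0x1e (blk 7, set 1) → VC-HIT  vc=[15]
6: 0x3d (blk 15, set 1) → VC-HIT  vc=[7]
7: 0x34 (blk 13, set 1) → MISS  vc=[7, 15]
8: 0x3c (blk 15, set 1) → VC-HIT  vc=[7, 13]
9: 0x34 (blk 13, set 1) → VC-HIT  vc=[7, 15]
10: 0x27 (blk 9, set 1) → MISS  vc=[7, 15, 13]
11: 0x1c (blk 7, set 1) → VC-HIT  vc=[9, 15, 13]
12: 0x3d (blk 15, set 1) → VC-HIT  vc=[9, 7, 13]
13: 0x1e (blk 7, set 1) → VC-HIT  vc=[9, 15, 13]
14: 0x1d (blk 7, set 1) → L1-HIT  vc=[9, 15, 13]
15: 0x34 (blk 13, set 1) → VC-HIT  vc=[9, 15, 7]

MISSES = 4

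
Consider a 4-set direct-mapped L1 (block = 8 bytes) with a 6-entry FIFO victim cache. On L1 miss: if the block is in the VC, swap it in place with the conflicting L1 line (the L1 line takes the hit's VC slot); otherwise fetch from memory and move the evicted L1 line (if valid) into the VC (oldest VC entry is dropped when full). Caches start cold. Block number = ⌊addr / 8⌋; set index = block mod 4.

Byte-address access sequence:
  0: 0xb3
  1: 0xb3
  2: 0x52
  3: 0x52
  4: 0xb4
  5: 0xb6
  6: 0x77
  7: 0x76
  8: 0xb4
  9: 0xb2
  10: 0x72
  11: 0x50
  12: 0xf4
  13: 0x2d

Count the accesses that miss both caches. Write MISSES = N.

MISSES = 5

0: 0xb3 (blk 22, set 2) → MISS  vc=[]
1: 0xb3 (blk 22, set 2) → L1-HIT  vc=[]
2: 0x52 (blk 10, set 2) → MISS  vc=[22]
3: 0x52 (blk 10, set 2) → L1-HIT  vc=[22]
4: 0xb4 (blk 22, set 2) → VC-HIT  vc=[10]
5: 0xb6 (blk 22, set 2) → L1-HIT  vc=[10]
6: 0x77 (blk 14, set 2) → MISS  vc=[10, 22]
7: 0x76 (blk 14, set 2) → L1-HIT  vc=[10, 22]
8: 0xb4 (blk 22, set 2) → VC-HIT  vc=[10, 14]
9: 0xb2 (blk 22, set 2) → L1-HIT  vc=[10, 14]
10: 0x72 (blk 14, set 2) → VC-HIT  vc=[10, 22]
11: 0x50 (blk 10, set 2) → VC-HIT  vc=[14, 22]
12: 0xf4 (blk 30, set 2) → MISS  vc=[14, 22, 10]
13: 0x2d (blk 5, set 1) → MISS  vc=[14, 22, 10]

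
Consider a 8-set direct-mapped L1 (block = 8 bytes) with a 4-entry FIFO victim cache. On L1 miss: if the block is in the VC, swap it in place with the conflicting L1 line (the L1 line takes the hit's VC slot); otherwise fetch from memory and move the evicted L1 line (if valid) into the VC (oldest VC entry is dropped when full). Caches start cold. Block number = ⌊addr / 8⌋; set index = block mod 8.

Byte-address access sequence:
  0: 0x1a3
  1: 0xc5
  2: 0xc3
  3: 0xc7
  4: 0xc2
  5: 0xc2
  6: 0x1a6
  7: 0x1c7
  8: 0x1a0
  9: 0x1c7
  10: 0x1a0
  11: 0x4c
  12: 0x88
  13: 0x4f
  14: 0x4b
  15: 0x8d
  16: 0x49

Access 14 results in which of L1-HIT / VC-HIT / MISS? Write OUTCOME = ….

#0 0x1a3→b52/s4 MISS; vc=[]
#1 0xc5→b24/s0 MISS; vc=[]
#2 0xc3→b24/s0 L1-HIT; vc=[]
#3 0xc7→b24/s0 L1-HIT; vc=[]
#4 0xc2→b24/s0 L1-HIT; vc=[]
#5 0xc2→b24/s0 L1-HIT; vc=[]
#6 0x1a6→b52/s4 L1-HIT; vc=[]
#7 0x1c7→b56/s0 MISS; vc=[24]
#8 0x1a0→b52/s4 L1-HIT; vc=[24]
#9 0x1c7→b56/s0 L1-HIT; vc=[24]
#10 0x1a0→b52/s4 L1-HIT; vc=[24]
#11 0x4c→b9/s1 MISS; vc=[24]
#12 0x88→b17/s1 MISS; vc=[24,9]
#13 0x4f→b9/s1 VC-HIT; vc=[24,17]
#14 0x4b→b9/s1 L1-HIT; vc=[24,17]
#15 0x8d→b17/s1 VC-HIT; vc=[24,9]
#16 0x49→b9/s1 VC-HIT; vc=[24,17]

OUTCOME = L1-HIT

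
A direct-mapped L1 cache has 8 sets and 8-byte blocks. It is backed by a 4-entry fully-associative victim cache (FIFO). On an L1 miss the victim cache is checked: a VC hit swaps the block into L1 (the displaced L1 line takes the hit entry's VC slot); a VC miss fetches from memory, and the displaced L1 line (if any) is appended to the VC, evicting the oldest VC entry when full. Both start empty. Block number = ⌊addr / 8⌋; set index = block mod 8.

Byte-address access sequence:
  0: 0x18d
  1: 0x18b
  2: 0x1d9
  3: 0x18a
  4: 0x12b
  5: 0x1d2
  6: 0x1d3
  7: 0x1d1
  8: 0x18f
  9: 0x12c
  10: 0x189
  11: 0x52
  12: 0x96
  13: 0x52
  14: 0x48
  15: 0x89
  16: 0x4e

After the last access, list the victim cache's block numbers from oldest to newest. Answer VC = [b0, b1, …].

0: 0x18d (blk 49, set 1) → MISS  vc=[]
1: 0x18b (blk 49, set 1) → L1-HIT  vc=[]
2: 0x1d9 (blk 59, set 3) → MISS  vc=[]
3: 0x18a (blk 49, set 1) → L1-HIT  vc=[]
4: 0x12b (blk 37, set 5) → MISS  vc=[]
5: 0x1d2 (blk 58, set 2) → MISS  vc=[]
6: 0x1d3 (blk 58, set 2) → L1-HIT  vc=[]
7: 0x1d1 (blk 58, set 2) → L1-HIT  vc=[]
8: 0x18f (blk 49, set 1) → L1-HIT  vc=[]
9: 0x12c (blk 37, set 5) → L1-HIT  vc=[]
10: 0x189 (blk 49, set 1) → L1-HIT  vc=[]
11: 0x52 (blk 10, set 2) → MISS  vc=[58]
12: 0x96 (blk 18, set 2) → MISS  vc=[58, 10]
13: 0x52 (blk 10, set 2) → VC-HIT  vc=[58, 18]
14: 0x48 (blk 9, set 1) → MISS  vc=[58, 18, 49]
15: 0x89 (blk 17, set 1) → MISS  vc=[58, 18, 49, 9]
16: 0x4e (blk 9, set 1) → VC-HIT  vc=[58, 18, 49, 17]

VC = [58, 18, 49, 17]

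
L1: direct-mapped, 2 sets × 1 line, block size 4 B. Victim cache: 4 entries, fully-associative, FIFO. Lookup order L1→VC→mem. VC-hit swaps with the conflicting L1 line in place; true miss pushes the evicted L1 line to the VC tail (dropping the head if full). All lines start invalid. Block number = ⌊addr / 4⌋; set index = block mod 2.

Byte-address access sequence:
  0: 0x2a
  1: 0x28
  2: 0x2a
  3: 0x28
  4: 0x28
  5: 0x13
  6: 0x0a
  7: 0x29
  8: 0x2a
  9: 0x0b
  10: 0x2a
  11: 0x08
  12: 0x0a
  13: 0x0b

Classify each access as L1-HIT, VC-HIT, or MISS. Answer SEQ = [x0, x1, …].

SEQ = [MISS, L1-HIT, L1-HIT, L1-HIT, L1-HIT, MISS, MISS, VC-HIT, L1-HIT, VC-HIT, VC-HIT, VC-HIT, L1-HIT, L1-HIT]

0: 0x2a (blk 10, set 0) → MISS  vc=[]
1: 0x28 (blk 10, set 0) → L1-HIT  vc=[]
2: 0x2a (blk 10, set 0) → L1-HIT  vc=[]
3: 0x28 (blk 10, set 0) → L1-HIT  vc=[]
4: 0x28 (blk 10, set 0) → L1-HIT  vc=[]
5: 0x13 (blk 4, set 0) → MISS  vc=[10]
6: 0xa (blk 2, set 0) → MISS  vc=[10, 4]
7: 0x29 (blk 10, set 0) → VC-HIT  vc=[2, 4]
8: 0x2a (blk 10, set 0) → L1-HIT  vc=[2, 4]
9: 0xb (blk 2, set 0) → VC-HIT  vc=[10, 4]
10: 0x2a (blk 10, set 0) → VC-HIT  vc=[2, 4]
11: 0x8 (blk 2, set 0) → VC-HIT  vc=[10, 4]
12: 0xa (blk 2, set 0) → L1-HIT  vc=[10, 4]
13: 0xb (blk 2, set 0) → L1-HIT  vc=[10, 4]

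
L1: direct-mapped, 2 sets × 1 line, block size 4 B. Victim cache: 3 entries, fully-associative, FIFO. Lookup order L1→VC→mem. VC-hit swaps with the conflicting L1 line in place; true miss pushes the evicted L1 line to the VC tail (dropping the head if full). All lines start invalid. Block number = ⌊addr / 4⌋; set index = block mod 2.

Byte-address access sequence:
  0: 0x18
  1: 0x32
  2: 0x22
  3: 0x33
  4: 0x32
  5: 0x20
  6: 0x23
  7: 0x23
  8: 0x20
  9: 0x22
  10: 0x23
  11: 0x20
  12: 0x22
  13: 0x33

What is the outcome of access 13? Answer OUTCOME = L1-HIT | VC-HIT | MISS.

OUTCOME = VC-HIT

#0 0x18→b6/s0 MISS; vc=[]
#1 0x32→b12/s0 MISS; vc=[6]
#2 0x22→b8/s0 MISS; vc=[6,12]
#3 0x33→b12/s0 VC-HIT; vc=[6,8]
#4 0x32→b12/s0 L1-HIT; vc=[6,8]
#5 0x20→b8/s0 VC-HIT; vc=[6,12]
#6 0x23→b8/s0 L1-HIT; vc=[6,12]
#7 0x23→b8/s0 L1-HIT; vc=[6,12]
#8 0x20→b8/s0 L1-HIT; vc=[6,12]
#9 0x22→b8/s0 L1-HIT; vc=[6,12]
#10 0x23→b8/s0 L1-HIT; vc=[6,12]
#11 0x20→b8/s0 L1-HIT; vc=[6,12]
#12 0x22→b8/s0 L1-HIT; vc=[6,12]
#13 0x33→b12/s0 VC-HIT; vc=[6,8]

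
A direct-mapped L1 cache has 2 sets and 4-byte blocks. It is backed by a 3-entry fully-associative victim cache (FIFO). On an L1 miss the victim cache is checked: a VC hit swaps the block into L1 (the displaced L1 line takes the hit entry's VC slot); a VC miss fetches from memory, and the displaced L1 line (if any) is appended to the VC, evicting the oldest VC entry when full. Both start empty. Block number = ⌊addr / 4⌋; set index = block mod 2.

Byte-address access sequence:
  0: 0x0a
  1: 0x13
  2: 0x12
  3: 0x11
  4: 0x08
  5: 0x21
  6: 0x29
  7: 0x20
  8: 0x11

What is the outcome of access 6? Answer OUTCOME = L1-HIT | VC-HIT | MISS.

0: 0xa (blk 2, set 0) → MISS  vc=[]
1: 0x13 (blk 4, set 0) → MISS  vc=[2]
2: 0x12 (blk 4, set 0) → L1-HIT  vc=[2]
3: 0x11 (blk 4, set 0) → L1-HIT  vc=[2]
4: 0x8 (blk 2, set 0) → VC-HIT  vc=[4]
5: 0x21 (blk 8, set 0) → MISS  vc=[4, 2]
6: 0x29 (blk 10, set 0) → MISS  vc=[4, 2, 8]
7: 0x20 (blk 8, set 0) → VC-HIT  vc=[4, 2, 10]
8: 0x11 (blk 4, set 0) → VC-HIT  vc=[8, 2, 10]

OUTCOME = MISS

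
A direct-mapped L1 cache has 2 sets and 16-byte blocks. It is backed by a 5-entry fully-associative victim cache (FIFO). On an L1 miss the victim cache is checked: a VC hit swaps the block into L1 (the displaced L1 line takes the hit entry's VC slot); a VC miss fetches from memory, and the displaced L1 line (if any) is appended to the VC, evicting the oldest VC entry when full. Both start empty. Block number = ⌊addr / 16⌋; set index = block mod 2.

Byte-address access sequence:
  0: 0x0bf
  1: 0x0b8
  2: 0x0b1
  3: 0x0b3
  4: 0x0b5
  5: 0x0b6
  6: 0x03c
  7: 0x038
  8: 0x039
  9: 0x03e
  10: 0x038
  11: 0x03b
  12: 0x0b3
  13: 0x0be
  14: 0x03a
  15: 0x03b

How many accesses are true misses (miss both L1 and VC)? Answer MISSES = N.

#0 0xbf→b11/s1 MISS; vc=[]
#1 0xb8→b11/s1 L1-HIT; vc=[]
#2 0xb1→b11/s1 L1-HIT; vc=[]
#3 0xb3→b11/s1 L1-HIT; vc=[]
#4 0xb5→b11/s1 L1-HIT; vc=[]
#5 0xb6→b11/s1 L1-HIT; vc=[]
#6 0x3c→b3/s1 MISS; vc=[11]
#7 0x38→b3/s1 L1-HIT; vc=[11]
#8 0x39→b3/s1 L1-HIT; vc=[11]
#9 0x3e→b3/s1 L1-HIT; vc=[11]
#10 0x38→b3/s1 L1-HIT; vc=[11]
#11 0x3b→b3/s1 L1-HIT; vc=[11]
#12 0xb3→b11/s1 VC-HIT; vc=[3]
#13 0xbe→b11/s1 L1-HIT; vc=[3]
#14 0x3a→b3/s1 VC-HIT; vc=[11]
#15 0x3b→b3/s1 L1-HIT; vc=[11]

MISSES = 2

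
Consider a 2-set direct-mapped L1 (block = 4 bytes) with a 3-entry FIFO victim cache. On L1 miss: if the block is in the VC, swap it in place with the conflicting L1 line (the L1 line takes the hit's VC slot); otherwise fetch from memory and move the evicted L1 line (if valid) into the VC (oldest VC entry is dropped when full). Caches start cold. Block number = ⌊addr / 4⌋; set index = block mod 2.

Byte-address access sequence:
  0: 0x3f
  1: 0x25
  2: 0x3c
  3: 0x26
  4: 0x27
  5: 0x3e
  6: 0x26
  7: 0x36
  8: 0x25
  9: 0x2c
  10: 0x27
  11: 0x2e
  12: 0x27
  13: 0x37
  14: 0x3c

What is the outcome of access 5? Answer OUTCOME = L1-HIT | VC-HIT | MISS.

OUTCOME = VC-HIT

  [0] addr=0x3f blk=15 s=1: MISS | VC []
  [1] addr=0x25 blk=9 s=1: MISS | VC [15]
  [2] addr=0x3c blk=15 s=1: VC-HIT | VC [9]
  [3] addr=0x26 blk=9 s=1: VC-HIT | VC [15]
  [4] addr=0x27 blk=9 s=1: L1-HIT | VC [15]
  [5] addr=0x3e blk=15 s=1: VC-HIT | VC [9]
  [6] addr=0x26 blk=9 s=1: VC-HIT | VC [15]
  [7] addr=0x36 blk=13 s=1: MISS | VC [15, 9]
  [8] addr=0x25 blk=9 s=1: VC-HIT | VC [15, 13]
  [9] addr=0x2c blk=11 s=1: MISS | VC [15, 13, 9]
  [10] addr=0x27 blk=9 s=1: VC-HIT | VC [15, 13, 11]
  [11] addr=0x2e blk=11 s=1: VC-HIT | VC [15, 13, 9]
  [12] addr=0x27 blk=9 s=1: VC-HIT | VC [15, 13, 11]
  [13] addr=0x37 blk=13 s=1: VC-HIT | VC [15, 9, 11]
  [14] addr=0x3c blk=15 s=1: VC-HIT | VC [13, 9, 11]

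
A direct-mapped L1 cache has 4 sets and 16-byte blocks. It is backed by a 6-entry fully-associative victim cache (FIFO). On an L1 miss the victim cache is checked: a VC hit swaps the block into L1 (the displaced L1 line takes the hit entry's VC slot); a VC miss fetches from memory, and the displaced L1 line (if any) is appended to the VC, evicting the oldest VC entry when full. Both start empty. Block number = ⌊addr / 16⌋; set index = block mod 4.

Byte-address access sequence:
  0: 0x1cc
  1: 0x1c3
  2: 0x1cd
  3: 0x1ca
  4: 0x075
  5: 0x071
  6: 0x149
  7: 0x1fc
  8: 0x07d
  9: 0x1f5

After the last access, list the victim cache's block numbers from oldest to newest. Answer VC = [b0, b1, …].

#0 0x1cc→b28/s0 MISS; vc=[]
#1 0x1c3→b28/s0 L1-HIT; vc=[]
#2 0x1cd→b28/s0 L1-HIT; vc=[]
#3 0x1ca→b28/s0 L1-HIT; vc=[]
#4 0x75→b7/s3 MISS; vc=[]
#5 0x71→b7/s3 L1-HIT; vc=[]
#6 0x149→b20/s0 MISS; vc=[28]
#7 0x1fc→b31/s3 MISS; vc=[28,7]
#8 0x7d→b7/s3 VC-HIT; vc=[28,31]
#9 0x1f5→b31/s3 VC-HIT; vc=[28,7]

VC = [28, 7]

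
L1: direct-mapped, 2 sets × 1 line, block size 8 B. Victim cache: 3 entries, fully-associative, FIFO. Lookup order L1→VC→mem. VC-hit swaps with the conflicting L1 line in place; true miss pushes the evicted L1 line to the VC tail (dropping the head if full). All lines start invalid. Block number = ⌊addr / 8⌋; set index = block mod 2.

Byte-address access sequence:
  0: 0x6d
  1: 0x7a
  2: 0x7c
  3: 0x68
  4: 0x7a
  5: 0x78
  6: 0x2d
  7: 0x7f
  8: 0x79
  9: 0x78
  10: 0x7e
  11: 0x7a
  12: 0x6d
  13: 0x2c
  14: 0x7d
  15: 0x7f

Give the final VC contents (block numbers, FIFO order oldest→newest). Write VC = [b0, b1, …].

0: 0x6d (blk 13, set 1) → MISS  vc=[]
1: 0x7a (blk 15, set 1) → MISS  vc=[13]
2: 0x7c (blk 15, set 1) → L1-HIT  vc=[13]
3: 0x68 (blk 13, set 1) → VC-HIT  vc=[15]
4: 0x7a (blk 15, set 1) → VC-HIT  vc=[13]
5: 0x78 (blk 15, set 1) → L1-HIT  vc=[13]
6: 0x2d (blk 5, set 1) → MISS  vc=[13, 15]
7: 0x7f (blk 15, set 1) → VC-HIT  vc=[13, 5]
8: 0x79 (blk 15, set 1) → L1-HIT  vc=[13, 5]
9: 0x78 (blk 15, set 1) → L1-HIT  vc=[13, 5]
10: 0x7e (blk 15, set 1) → L1-HIT  vc=[13, 5]
11: 0x7a (blk 15, set 1) → L1-HIT  vc=[13, 5]
12: 0x6d (blk 13, set 1) → VC-HIT  vc=[15, 5]
13: 0x2c (blk 5, set 1) → VC-HIT  vc=[15, 13]
14: 0x7d (blk 15, set 1) → VC-HIT  vc=[5, 13]
15: 0x7f (blk 15, set 1) → L1-HIT  vc=[5, 13]

VC = [5, 13]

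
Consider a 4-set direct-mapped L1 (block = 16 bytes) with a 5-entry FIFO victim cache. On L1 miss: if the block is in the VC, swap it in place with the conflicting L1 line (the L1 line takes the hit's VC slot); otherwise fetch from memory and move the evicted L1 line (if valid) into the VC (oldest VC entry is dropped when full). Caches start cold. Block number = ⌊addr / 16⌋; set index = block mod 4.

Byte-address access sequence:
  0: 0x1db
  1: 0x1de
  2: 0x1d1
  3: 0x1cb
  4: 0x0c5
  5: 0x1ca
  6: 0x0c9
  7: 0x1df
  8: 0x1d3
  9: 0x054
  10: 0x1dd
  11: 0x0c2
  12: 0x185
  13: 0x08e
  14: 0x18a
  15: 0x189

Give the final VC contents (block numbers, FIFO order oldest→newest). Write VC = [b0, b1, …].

VC = [28, 5, 12, 8]

  [0] addr=0x1db blk=29 s=1: MISS | VC []
  [1] addr=0x1de blk=29 s=1: L1-HIT | VC []
  [2] addr=0x1d1 blk=29 s=1: L1-HIT | VC []
  [3] addr=0x1cb blk=28 s=0: MISS | VC []
  [4] addr=0xc5 blk=12 s=0: MISS | VC [28]
  [5] addr=0x1ca blk=28 s=0: VC-HIT | VC [12]
  [6] addr=0xc9 blk=12 s=0: VC-HIT | VC [28]
  [7] addr=0x1df blk=29 s=1: L1-HIT | VC [28]
  [8] addr=0x1d3 blk=29 s=1: L1-HIT | VC [28]
  [9] addr=0x54 blk=5 s=1: MISS | VC [28, 29]
  [10] addr=0x1dd blk=29 s=1: VC-HIT | VC [28, 5]
  [11] addr=0xc2 blk=12 s=0: L1-HIT | VC [28, 5]
  [12] addr=0x185 blk=24 s=0: MISS | VC [28, 5, 12]
  [13] addr=0x8e blk=8 s=0: MISS | VC [28, 5, 12, 24]
  [14] addr=0x18a blk=24 s=0: VC-HIT | VC [28, 5, 12, 8]
  [15] addr=0x189 blk=24 s=0: L1-HIT | VC [28, 5, 12, 8]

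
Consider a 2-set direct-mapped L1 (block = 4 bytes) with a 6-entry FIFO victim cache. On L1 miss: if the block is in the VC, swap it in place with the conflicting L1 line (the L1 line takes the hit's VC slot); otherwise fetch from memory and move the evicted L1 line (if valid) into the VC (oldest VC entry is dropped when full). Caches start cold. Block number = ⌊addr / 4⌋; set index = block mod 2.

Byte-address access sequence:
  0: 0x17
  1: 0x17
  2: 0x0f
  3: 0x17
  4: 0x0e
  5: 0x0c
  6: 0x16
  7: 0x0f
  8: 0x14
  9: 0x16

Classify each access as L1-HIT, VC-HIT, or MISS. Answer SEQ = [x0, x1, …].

SEQ = [MISS, L1-HIT, MISS, VC-HIT, VC-HIT, L1-HIT, VC-HIT, VC-HIT, VC-HIT, L1-HIT]

#0 0x17→b5/s1 MISS; vc=[]
#1 0x17→b5/s1 L1-HIT; vc=[]
#2 0xf→b3/s1 MISS; vc=[5]
#3 0x17→b5/s1 VC-HIT; vc=[3]
#4 0xe→b3/s1 VC-HIT; vc=[5]
#5 0xc→b3/s1 L1-HIT; vc=[5]
#6 0x16→b5/s1 VC-HIT; vc=[3]
#7 0xf→b3/s1 VC-HIT; vc=[5]
#8 0x14→b5/s1 VC-HIT; vc=[3]
#9 0x16→b5/s1 L1-HIT; vc=[3]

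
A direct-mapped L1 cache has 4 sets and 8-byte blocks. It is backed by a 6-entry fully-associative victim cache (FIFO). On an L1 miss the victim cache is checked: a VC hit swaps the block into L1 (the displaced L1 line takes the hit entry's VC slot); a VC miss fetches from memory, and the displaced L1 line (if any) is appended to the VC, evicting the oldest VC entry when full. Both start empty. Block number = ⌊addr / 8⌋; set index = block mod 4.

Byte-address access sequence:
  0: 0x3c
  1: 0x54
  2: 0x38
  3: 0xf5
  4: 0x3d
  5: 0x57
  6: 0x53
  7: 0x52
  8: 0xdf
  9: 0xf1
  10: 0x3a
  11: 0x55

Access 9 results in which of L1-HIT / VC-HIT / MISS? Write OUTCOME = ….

OUTCOME = VC-HIT

0: 0x3c (blk 7, set 3) → MISS  vc=[]
1: 0x54 (blk 10, set 2) → MISS  vc=[]
2: 0x38 (blk 7, set 3) → L1-HIT  vc=[]
3: 0xf5 (blk 30, set 2) → MISS  vc=[10]
4: 0x3d (blk 7, set 3) → L1-HIT  vc=[10]
5: 0x57 (blk 10, set 2) → VC-HIT  vc=[30]
6: 0x53 (blk 10, set 2) → L1-HIT  vc=[30]
7: 0x52 (blk 10, set 2) → L1-HIT  vc=[30]
8: 0xdf (blk 27, set 3) → MISS  vc=[30, 7]
9: 0xf1 (blk 30, set 2) → VC-HIT  vc=[10, 7]
10: 0x3a (blk 7, set 3) → VC-HIT  vc=[10, 27]
11: 0x55 (blk 10, set 2) → VC-HIT  vc=[30, 27]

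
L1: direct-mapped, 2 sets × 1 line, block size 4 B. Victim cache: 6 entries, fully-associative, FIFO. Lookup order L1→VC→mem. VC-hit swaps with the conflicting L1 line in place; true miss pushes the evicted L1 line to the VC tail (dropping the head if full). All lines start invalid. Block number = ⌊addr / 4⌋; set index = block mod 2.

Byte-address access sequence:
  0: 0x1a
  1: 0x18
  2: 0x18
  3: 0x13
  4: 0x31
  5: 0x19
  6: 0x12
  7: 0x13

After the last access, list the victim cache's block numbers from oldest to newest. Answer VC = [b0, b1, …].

VC = [12, 6]

#0 0x1a→b6/s0 MISS; vc=[]
#1 0x18→b6/s0 L1-HIT; vc=[]
#2 0x18→b6/s0 L1-HIT; vc=[]
#3 0x13→b4/s0 MISS; vc=[6]
#4 0x31→b12/s0 MISS; vc=[6,4]
#5 0x19→b6/s0 VC-HIT; vc=[12,4]
#6 0x12→b4/s0 VC-HIT; vc=[12,6]
#7 0x13→b4/s0 L1-HIT; vc=[12,6]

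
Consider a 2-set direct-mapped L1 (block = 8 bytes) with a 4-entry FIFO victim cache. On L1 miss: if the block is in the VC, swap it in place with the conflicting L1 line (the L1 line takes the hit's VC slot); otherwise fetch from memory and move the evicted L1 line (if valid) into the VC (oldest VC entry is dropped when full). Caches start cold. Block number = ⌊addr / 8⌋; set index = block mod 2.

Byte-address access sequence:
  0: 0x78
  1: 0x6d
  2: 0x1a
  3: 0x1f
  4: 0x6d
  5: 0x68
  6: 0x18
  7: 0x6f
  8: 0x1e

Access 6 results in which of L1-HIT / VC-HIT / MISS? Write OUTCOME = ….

#0 0x78→b15/s1 MISS; vc=[]
#1 0x6d→b13/s1 MISS; vc=[15]
#2 0x1a→b3/s1 MISS; vc=[15,13]
#3 0x1f→b3/s1 L1-HIT; vc=[15,13]
#4 0x6d→b13/s1 VC-HIT; vc=[15,3]
#5 0x68→b13/s1 L1-HIT; vc=[15,3]
#6 0x18→b3/s1 VC-HIT; vc=[15,13]
#7 0x6f→b13/s1 VC-HIT; vc=[15,3]
#8 0x1e→b3/s1 VC-HIT; vc=[15,13]

OUTCOME = VC-HIT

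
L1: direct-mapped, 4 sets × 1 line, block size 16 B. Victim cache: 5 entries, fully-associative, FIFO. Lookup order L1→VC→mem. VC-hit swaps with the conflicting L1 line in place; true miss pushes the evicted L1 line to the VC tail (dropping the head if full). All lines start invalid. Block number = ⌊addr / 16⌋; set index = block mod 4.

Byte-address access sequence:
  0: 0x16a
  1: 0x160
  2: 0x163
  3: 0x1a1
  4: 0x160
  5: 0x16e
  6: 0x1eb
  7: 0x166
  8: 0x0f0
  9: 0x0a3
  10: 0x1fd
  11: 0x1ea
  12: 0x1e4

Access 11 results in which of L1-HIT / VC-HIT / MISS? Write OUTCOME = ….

OUTCOME = VC-HIT

  [0] addr=0x16a blk=22 s=2: MISS | VC []
  [1] addr=0x160 blk=22 s=2: L1-HIT | VC []
  [2] addr=0x163 blk=22 s=2: L1-HIT | VC []
  [3] addr=0x1a1 blk=26 s=2: MISS | VC [22]
  [4] addr=0x160 blk=22 s=2: VC-HIT | VC [26]
  [5] addr=0x16e blk=22 s=2: L1-HIT | VC [26]
  [6] addr=0x1eb blk=30 s=2: MISS | VC [26, 22]
  [7] addr=0x166 blk=22 s=2: VC-HIT | VC [26, 30]
  [8] addr=0xf0 blk=15 s=3: MISS | VC [26, 30]
  [9] addr=0xa3 blk=10 s=2: MISS | VC [26, 30, 22]
  [10] addr=0x1fd blk=31 s=3: MISS | VC [26, 30, 22, 15]
  [11] addr=0x1ea blk=30 s=2: VC-HIT | VC [26, 10, 22, 15]
  [12] addr=0x1e4 blk=30 s=2: L1-HIT | VC [26, 10, 22, 15]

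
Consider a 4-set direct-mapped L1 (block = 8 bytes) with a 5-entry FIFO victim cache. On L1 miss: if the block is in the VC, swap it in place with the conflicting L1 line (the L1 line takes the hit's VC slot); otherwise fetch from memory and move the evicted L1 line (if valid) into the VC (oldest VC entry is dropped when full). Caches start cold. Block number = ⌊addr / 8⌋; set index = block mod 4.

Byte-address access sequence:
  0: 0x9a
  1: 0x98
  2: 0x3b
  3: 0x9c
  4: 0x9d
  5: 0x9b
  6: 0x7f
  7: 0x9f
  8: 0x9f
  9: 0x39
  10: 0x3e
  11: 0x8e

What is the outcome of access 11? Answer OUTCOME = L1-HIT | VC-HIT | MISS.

  [0] addr=0x9a blk=19 s=3: MISS | VC []
  [1] addr=0x98 blk=19 s=3: L1-HIT | VC []
  [2] addr=0x3b blk=7 s=3: MISS | VC [19]
  [3] addr=0x9c blk=19 s=3: VC-HIT | VC [7]
  [4] addr=0x9d blk=19 s=3: L1-HIT | VC [7]
  [5] addr=0x9b blk=19 s=3: L1-HIT | VC [7]
  [6] addr=0x7f blk=15 s=3: MISS | VC [7, 19]
  [7] addr=0x9f blk=19 s=3: VC-HIT | VC [7, 15]
  [8] addr=0x9f blk=19 s=3: L1-HIT | VC [7, 15]
  [9] addr=0x39 blk=7 s=3: VC-HIT | VC [19, 15]
  [10] addr=0x3e blk=7 s=3: L1-HIT | VC [19, 15]
  [11] addr=0x8e blk=17 s=1: MISS | VC [19, 15]

OUTCOME = MISS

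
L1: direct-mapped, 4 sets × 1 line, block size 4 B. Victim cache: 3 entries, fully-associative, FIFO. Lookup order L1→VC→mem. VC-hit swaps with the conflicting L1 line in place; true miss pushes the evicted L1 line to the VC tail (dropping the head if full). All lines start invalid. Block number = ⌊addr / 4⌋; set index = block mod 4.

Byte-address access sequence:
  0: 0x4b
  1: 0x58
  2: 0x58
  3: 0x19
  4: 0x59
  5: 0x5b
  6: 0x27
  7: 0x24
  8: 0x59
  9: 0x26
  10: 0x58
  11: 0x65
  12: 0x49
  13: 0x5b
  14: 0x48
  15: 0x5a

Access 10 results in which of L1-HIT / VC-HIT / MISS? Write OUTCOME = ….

OUTCOME = L1-HIT

0: 0x4b (blk 18, set 2) → MISS  vc=[]
1: 0x58 (blk 22, set 2) → MISS  vc=[18]
2: 0x58 (blk 22, set 2) → L1-HIT  vc=[18]
3: 0x19 (blk 6, set 2) → MISS  vc=[18, 22]
4: 0x59 (blk 22, set 2) → VC-HIT  vc=[18, 6]
5: 0x5b (blk 22, set 2) → L1-HIT  vc=[18, 6]
6: 0x27 (blk 9, set 1) → MISS  vc=[18, 6]
7: 0x24 (blk 9, set 1) → L1-HIT  vc=[18, 6]
8: 0x59 (blk 22, set 2) → L1-HIT  vc=[18, 6]
9: 0x26 (blk 9, set 1) → L1-HIT  vc=[18, 6]
10: 0x58 (blk 22, set 2) → L1-HIT  vc=[18, 6]
11: 0x65 (blk 25, set 1) → MISS  vc=[18, 6, 9]
12: 0x49 (blk 18, set 2) → VC-HIT  vc=[22, 6, 9]
13: 0x5b (blk 22, set 2) → VC-HIT  vc=[18, 6, 9]
14: 0x48 (blk 18, set 2) → VC-HIT  vc=[22, 6, 9]
15: 0x5a (blk 22, set 2) → VC-HIT  vc=[18, 6, 9]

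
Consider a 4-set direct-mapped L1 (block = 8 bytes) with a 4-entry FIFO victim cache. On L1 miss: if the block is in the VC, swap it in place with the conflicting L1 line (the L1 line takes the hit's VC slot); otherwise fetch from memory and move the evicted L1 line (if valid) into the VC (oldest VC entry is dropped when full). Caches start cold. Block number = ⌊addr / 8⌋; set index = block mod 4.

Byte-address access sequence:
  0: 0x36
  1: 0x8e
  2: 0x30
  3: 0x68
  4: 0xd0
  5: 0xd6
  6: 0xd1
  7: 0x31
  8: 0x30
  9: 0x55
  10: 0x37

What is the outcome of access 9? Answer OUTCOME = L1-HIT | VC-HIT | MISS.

0: 0x36 (blk 6, set 2) → MISS  vc=[]
1: 0x8e (blk 17, set 1) → MISS  vc=[]
2: 0x30 (blk 6, set 2) → L1-HIT  vc=[]
3: 0x68 (blk 13, set 1) → MISS  vc=[17]
4: 0xd0 (blk 26, set 2) → MISS  vc=[17, 6]
5: 0xd6 (blk 26, set 2) → L1-HIT  vc=[17, 6]
6: 0xd1 (blk 26, set 2) → L1-HIT  vc=[17, 6]
7: 0x31 (blk 6, set 2) → VC-HIT  vc=[17, 26]
8: 0x30 (blk 6, set 2) → L1-HIT  vc=[17, 26]
9: 0x55 (blk 10, set 2) → MISS  vc=[17, 26, 6]
10: 0x37 (blk 6, set 2) → VC-HIT  vc=[17, 26, 10]

OUTCOME = MISS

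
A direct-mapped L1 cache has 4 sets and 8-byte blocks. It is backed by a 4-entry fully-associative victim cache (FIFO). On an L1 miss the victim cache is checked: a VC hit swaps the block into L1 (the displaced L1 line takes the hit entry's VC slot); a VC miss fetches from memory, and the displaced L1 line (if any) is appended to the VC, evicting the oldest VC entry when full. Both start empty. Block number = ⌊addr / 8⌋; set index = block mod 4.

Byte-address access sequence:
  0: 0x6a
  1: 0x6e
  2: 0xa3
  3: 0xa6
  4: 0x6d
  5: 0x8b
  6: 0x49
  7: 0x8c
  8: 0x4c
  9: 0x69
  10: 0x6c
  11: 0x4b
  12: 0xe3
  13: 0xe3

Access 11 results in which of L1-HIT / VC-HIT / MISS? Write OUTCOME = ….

#0 0x6a→b13/s1 MISS; vc=[]
#1 0x6e→b13/s1 L1-HIT; vc=[]
#2 0xa3→b20/s0 MISS; vc=[]
#3 0xa6→b20/s0 L1-HIT; vc=[]
#4 0x6d→b13/s1 L1-HIT; vc=[]
#5 0x8b→b17/s1 MISS; vc=[13]
#6 0x49→b9/s1 MISS; vc=[13,17]
#7 0x8c→b17/s1 VC-HIT; vc=[13,9]
#8 0x4c→b9/s1 VC-HIT; vc=[13,17]
#9 0x69→b13/s1 VC-HIT; vc=[9,17]
#10 0x6c→b13/s1 L1-HIT; vc=[9,17]
#11 0x4b→b9/s1 VC-HIT; vc=[13,17]
#12 0xe3→b28/s0 MISS; vc=[13,17,20]
#13 0xe3→b28/s0 L1-HIT; vc=[13,17,20]

OUTCOME = VC-HIT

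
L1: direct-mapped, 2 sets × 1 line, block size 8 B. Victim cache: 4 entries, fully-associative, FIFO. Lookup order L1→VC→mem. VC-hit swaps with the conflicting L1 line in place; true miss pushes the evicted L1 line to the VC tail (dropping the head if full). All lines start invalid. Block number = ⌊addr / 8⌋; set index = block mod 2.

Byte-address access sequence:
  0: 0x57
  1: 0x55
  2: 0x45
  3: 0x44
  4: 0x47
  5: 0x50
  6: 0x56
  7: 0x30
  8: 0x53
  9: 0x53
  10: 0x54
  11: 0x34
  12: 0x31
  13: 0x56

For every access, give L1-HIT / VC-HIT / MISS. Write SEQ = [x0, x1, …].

SEQ = [MISS, L1-HIT, MISS, L1-HIT, L1-HIT, VC-HIT, L1-HIT, MISS, VC-HIT, L1-HIT, L1-HIT, VC-HIT, L1-HIT, VC-HIT]

#0 0x57→b10/s0 MISS; vc=[]
#1 0x55→b10/s0 L1-HIT; vc=[]
#2 0x45→b8/s0 MISS; vc=[10]
#3 0x44→b8/s0 L1-HIT; vc=[10]
#4 0x47→b8/s0 L1-HIT; vc=[10]
#5 0x50→b10/s0 VC-HIT; vc=[8]
#6 0x56→b10/s0 L1-HIT; vc=[8]
#7 0x30→b6/s0 MISS; vc=[8,10]
#8 0x53→b10/s0 VC-HIT; vc=[8,6]
#9 0x53→b10/s0 L1-HIT; vc=[8,6]
#10 0x54→b10/s0 L1-HIT; vc=[8,6]
#11 0x34→b6/s0 VC-HIT; vc=[8,10]
#12 0x31→b6/s0 L1-HIT; vc=[8,10]
#13 0x56→b10/s0 VC-HIT; vc=[8,6]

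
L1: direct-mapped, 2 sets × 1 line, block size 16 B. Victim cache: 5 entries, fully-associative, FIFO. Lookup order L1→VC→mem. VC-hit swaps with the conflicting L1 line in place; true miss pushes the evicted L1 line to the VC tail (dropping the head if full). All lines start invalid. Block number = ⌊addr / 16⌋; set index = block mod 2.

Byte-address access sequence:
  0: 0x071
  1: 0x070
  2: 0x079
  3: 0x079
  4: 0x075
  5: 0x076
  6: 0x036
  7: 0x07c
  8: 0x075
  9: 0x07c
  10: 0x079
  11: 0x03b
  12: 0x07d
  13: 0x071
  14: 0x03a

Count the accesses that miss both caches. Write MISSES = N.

0: 0x71 (blk 7, set 1) → MISS  vc=[]
1: 0x70 (blk 7, set 1) → L1-HIT  vc=[]
2: 0x79 (blk 7, set 1) → L1-HIT  vc=[]
3: 0x79 (blk 7, set 1) → L1-HIT  vc=[]
4: 0x75 (blk 7, set 1) → L1-HIT  vc=[]
5: 0x76 (blk 7, set 1) → L1-HIT  vc=[]
6: 0x36 (blk 3, set 1) → MISS  vc=[7]
7: 0x7c (blk 7, set 1) → VC-HIT  vc=[3]
8: 0x75 (blk 7, set 1) → L1-HIT  vc=[3]
9: 0x7c (blk 7, set 1) → L1-HIT  vc=[3]
10: 0x79 (blk 7, set 1) → L1-HIT  vc=[3]
11: 0x3b (blk 3, set 1) → VC-HIT  vc=[7]
12: 0x7d (blk 7, set 1) → VC-HIT  vc=[3]
13: 0x71 (blk 7, set 1) → L1-HIT  vc=[3]
14: 0x3a (blk 3, set 1) → VC-HIT  vc=[7]

MISSES = 2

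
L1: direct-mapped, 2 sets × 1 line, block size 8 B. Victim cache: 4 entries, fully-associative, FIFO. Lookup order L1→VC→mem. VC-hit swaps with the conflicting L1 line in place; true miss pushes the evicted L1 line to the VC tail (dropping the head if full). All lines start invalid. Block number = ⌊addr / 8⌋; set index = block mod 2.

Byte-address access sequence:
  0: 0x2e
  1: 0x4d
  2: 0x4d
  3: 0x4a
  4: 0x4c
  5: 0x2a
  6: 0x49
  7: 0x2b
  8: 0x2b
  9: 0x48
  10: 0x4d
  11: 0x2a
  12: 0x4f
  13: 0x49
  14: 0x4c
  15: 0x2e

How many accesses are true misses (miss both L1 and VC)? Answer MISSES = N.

  [0] addr=0x2e blk=5 s=1: MISS | VC []
  [1] addr=0x4d blk=9 s=1: MISS | VC [5]
  [2] addr=0x4d blk=9 s=1: L1-HIT | VC [5]
  [3] addr=0x4a blk=9 s=1: L1-HIT | VC [5]
  [4] addr=0x4c blk=9 s=1: L1-HIT | VC [5]
  [5] addr=0x2a blk=5 s=1: VC-HIT | VC [9]
  [6] addr=0x49 blk=9 s=1: VC-HIT | VC [5]
  [7] addr=0x2b blk=5 s=1: VC-HIT | VC [9]
  [8] addr=0x2b blk=5 s=1: L1-HIT | VC [9]
  [9] addr=0x48 blk=9 s=1: VC-HIT | VC [5]
  [10] addr=0x4d blk=9 s=1: L1-HIT | VC [5]
  [11] addr=0x2a blk=5 s=1: VC-HIT | VC [9]
  [12] addr=0x4f blk=9 s=1: VC-HIT | VC [5]
  [13] addr=0x49 blk=9 s=1: L1-HIT | VC [5]
  [14] addr=0x4c blk=9 s=1: L1-HIT | VC [5]
  [15] addr=0x2e blk=5 s=1: VC-HIT | VC [9]

MISSES = 2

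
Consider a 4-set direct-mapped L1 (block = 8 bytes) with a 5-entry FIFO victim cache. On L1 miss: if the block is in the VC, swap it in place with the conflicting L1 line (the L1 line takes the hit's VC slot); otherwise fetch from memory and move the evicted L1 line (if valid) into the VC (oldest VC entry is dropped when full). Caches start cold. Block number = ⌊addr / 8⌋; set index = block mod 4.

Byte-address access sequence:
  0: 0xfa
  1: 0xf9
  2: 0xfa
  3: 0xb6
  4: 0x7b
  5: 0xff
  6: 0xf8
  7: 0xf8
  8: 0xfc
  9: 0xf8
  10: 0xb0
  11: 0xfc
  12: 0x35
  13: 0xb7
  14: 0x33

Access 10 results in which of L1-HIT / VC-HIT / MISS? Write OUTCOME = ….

OUTCOME = L1-HIT

#0 0xfa→b31/s3 MISS; vc=[]
#1 0xf9→b31/s3 L1-HIT; vc=[]
#2 0xfa→b31/s3 L1-HIT; vc=[]
#3 0xb6→b22/s2 MISS; vc=[]
#4 0x7b→b15/s3 MISS; vc=[31]
#5 0xff→b31/s3 VC-HIT; vc=[15]
#6 0xf8→b31/s3 L1-HIT; vc=[15]
#7 0xf8→b31/s3 L1-HIT; vc=[15]
#8 0xfc→b31/s3 L1-HIT; vc=[15]
#9 0xf8→b31/s3 L1-HIT; vc=[15]
#10 0xb0→b22/s2 L1-HIT; vc=[15]
#11 0xfc→b31/s3 L1-HIT; vc=[15]
#12 0x35→b6/s2 MISS; vc=[15,22]
#13 0xb7→b22/s2 VC-HIT; vc=[15,6]
#14 0x33→b6/s2 VC-HIT; vc=[15,22]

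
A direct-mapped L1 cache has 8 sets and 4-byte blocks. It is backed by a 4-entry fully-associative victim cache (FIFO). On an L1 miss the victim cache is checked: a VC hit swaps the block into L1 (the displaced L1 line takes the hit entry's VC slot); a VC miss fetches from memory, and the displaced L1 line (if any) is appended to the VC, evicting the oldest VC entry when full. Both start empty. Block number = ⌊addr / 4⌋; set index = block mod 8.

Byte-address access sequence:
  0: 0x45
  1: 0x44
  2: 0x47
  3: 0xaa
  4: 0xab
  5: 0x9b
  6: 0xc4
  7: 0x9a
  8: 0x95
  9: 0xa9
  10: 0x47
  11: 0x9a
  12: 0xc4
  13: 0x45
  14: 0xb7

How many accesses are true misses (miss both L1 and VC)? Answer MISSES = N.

MISSES = 6

#0 0x45→b17/s1 MISS; vc=[]
#1 0x44→b17/s1 L1-HIT; vc=[]
#2 0x47→b17/s1 L1-HIT; vc=[]
#3 0xaa→b42/s2 MISS; vc=[]
#4 0xab→b42/s2 L1-HIT; vc=[]
#5 0x9b→b38/s6 MISS; vc=[]
#6 0xc4→b49/s1 MISS; vc=[17]
#7 0x9a→b38/s6 L1-HIT; vc=[17]
#8 0x95→b37/s5 MISS; vc=[17]
#9 0xa9→b42/s2 L1-HIT; vc=[17]
#10 0x47→b17/s1 VC-HIT; vc=[49]
#11 0x9a→b38/s6 L1-HIT; vc=[49]
#12 0xc4→b49/s1 VC-HIT; vc=[17]
#13 0x45→b17/s1 VC-HIT; vc=[49]
#14 0xb7→b45/s5 MISS; vc=[49,37]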